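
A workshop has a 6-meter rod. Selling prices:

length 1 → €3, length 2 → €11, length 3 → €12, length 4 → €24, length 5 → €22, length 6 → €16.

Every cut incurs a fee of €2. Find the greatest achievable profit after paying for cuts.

Build net[k] bottom-up: net[k] = max over allowed piece i of (p[i] + net[k−i]) − 2 per cut.
net[1] = 3
net[2] = 11
net[3] = 12  (first piece 1, then net[2]=11)
net[4] = 24
net[5] = 25  (first piece 1, then net[4]=24)
net[6] = 33  (first piece 2, then net[4]=24)
One optimal plan: pieces 4 + 2 (1 cut) → €35 − €2 = €33.

33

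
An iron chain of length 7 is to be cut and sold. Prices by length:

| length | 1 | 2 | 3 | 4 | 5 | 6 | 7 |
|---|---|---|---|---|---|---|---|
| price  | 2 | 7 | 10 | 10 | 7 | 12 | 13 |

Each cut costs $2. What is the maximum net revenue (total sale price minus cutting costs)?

20

Let v[k] be the best obtainable value from length k. For each k, try every first piece i and keep the best of price[i] + v[k−i] minus the 2 cut fee when i<k.
v[1] = 2
v[2] = max(2+2-2, 7+0) = 7
v[3] = max(2+7-2, 7+2-2, 10+0) = 10
v[4] = max(2+10-2, 7+7-2, 10+2-2, 10+0) = 12
v[5] = max(2+12-2, 7+10-2, 10+7-2, 10+2-2, 7+0) = 15
v[6] = max(2+15-2, 7+12-2, 10+10-2, 10+7-2, 7+2-2, 12+0) = 18
v[7] = max(2+18-2, 7+15-2, 10+12-2, …, 12+2-2, 13+0) = 20
One optimal plan: pieces 3 + 2 + 2 (2 cuts) → $24 − $4 = $20.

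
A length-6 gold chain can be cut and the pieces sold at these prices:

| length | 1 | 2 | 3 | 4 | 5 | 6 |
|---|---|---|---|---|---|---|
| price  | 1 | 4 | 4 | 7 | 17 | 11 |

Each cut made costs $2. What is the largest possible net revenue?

Consider every possible first cut. v[k] is the best of p[i]+v[k−i] over all sellable i≤k, charging 2 whenever i<k.
v[1] = 1
v[2] = max(1+1-2, 4+0) = 4
v[3] = max(1+4-2, 4+1-2, 4+0) = 4
v[4] = max(1+4-2, 4+4-2, 4+1-2, 7+0) = 7
v[5] = max(1+7-2, 4+4-2, 4+4-2, 7+1-2, 17+0) = 17
v[6] = max(1+17-2, 4+7-2, 4+4-2, 7+4-2, 17+1-2, 11+0) = 16
One optimal plan: pieces 5 + 1 (1 cut) → $18 − $2 = $16.

16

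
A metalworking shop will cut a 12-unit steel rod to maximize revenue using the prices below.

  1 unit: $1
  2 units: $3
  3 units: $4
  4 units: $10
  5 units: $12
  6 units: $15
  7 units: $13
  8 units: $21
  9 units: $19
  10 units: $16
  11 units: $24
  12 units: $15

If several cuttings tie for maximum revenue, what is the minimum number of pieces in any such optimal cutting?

2

Consider every possible first cut. r[k] is the best of p[i]+r[k−i] over all sellable i≤k.
r[1] = 1
r[2] = max(1+1, 3+0) = 3
r[3] = max(1+3, 3+1, 4+0) = 4
r[4] = max(1+4, 3+3, 4+1, 10+0) = 10
r[5] = max(1+10, 3+4, 4+3, 10+1, 12+0) = 12
r[6] = max(1+12, 3+10, 4+4, 10+3, 12+1, 15+0) = 15
r[7] = max(1+15, 3+12, 4+10, …, 15+1, 13+0) = 16
r[8] = max(1+16, 3+15, 4+12, …, 13+1, 21+0) = 21
r[9] = max(1+21, 3+16, 4+15, …, 21+1, 19+0) = 22
r[10] = max(1+22, 3+21, 4+16, …, 19+1, 16+0) = 25
r[11] = max(1+25, 3+22, 4+21, …, 16+1, 24+0) = 27
r[12] = max(1+27, 3+25, 4+22, …, 24+1, 15+0) = 31
Maximum revenue is $31.
Now minimize piece count subject to staying optimal: for each k, pieces[k] = 1 + min over i with p[i]+r[k−i]=r[k] of pieces[k−i].
pieces[9] = 2
pieces[10] = 2
pieces[11] = 2
pieces[12] = 2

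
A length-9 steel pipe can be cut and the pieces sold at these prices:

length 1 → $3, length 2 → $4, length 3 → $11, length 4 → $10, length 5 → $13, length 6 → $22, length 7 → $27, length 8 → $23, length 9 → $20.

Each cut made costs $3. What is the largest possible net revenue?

30

Let net[k] be the best obtainable value from length k. For each k, try every first piece i and keep the best of price[i] + net[k−i] minus the 3 cut fee when i<k.
net[1] = 3
net[2] = max(3+3-3, 4+0) = 4
net[3] = max(3+4-3, 4+3-3, 11+0) = 11
net[4] = max(3+11-3, 4+4-3, 11+3-3, 10+0) = 11
net[5] = max(3+11-3, 4+11-3, 11+4-3, 10+3-3, 13+0) = 13
net[6] = max(3+13-3, 4+11-3, 11+11-3, 10+4-3, 13+3-3, 22+0) = 22
net[7] = max(3+22-3, 4+13-3, 11+11-3, …, 22+3-3, 27+0) = 27
net[8] = max(3+27-3, 4+22-3, 11+13-3, …, 27+3-3, 23+0) = 27
net[9] = max(3+27-3, 4+27-3, 11+22-3, …, 23+3-3, 20+0) = 30
One optimal plan: pieces 6 + 3 (1 cut) → $33 − $3 = $30.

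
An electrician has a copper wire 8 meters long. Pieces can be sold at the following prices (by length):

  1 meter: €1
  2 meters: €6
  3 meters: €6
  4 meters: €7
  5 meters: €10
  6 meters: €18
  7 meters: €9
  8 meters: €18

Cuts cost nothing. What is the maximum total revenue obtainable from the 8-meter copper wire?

Build best[k] bottom-up: best[k] = max over allowed piece i of (p[i] + best[k−i]).
best[1] = 1
best[2] = max(1+1, 6+0) = 6
best[3] = max(1+6, 6+1, 6+0) = 7
best[4] = max(1+7, 6+6, 6+1, 7+0) = 12
best[5] = max(1+12, 6+7, 6+6, 7+1, 10+0) = 13
best[6] = max(1+13, 6+12, 6+7, 7+6, 10+1, 18+0) = 18
best[7] = max(1+18, 6+13, 6+12, …, 18+1, 9+0) = 19
best[8] = max(1+19, 6+18, 6+13, …, 9+1, 18+0) = 24
One optimal cutting: 2 + 2 + 2 + 2 → €6 + €6 + €6 + €6 = €24.

24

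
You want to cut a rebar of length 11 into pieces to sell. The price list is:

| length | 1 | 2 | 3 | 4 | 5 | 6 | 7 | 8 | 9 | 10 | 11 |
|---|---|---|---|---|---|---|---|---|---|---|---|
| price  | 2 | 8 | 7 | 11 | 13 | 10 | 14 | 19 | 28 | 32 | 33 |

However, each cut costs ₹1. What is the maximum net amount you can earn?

37

Let r[k] be the best obtainable value from length k. For each k, try every first piece i and keep the best of price[i] + r[k−i] minus the 1 cut fee when i<k.
r[1] = 2
r[2] = max(2+2-1, 8+0) = 8
r[3] = max(2+8-1, 8+2-1, 7+0) = 9
r[4] = max(2+9-1, 8+8-1, 7+2-1, 11+0) = 15
r[5] = max(2+15-1, 8+9-1, 7+8-1, 11+2-1, 13+0) = 16
r[6] = max(2+16-1, 8+15-1, 7+9-1, 11+8-1, 13+2-1, 10+0) = 22
r[7] = max(2+22-1, 8+16-1, 7+15-1, …, 10+2-1, 14+0) = 23
r[8] = max(2+23-1, 8+22-1, 7+16-1, …, 14+2-1, 19+0) = 29
r[9] = max(2+29-1, 8+23-1, 7+22-1, …, 19+2-1, 28+0) = 30
r[10] = max(2+30-1, 8+29-1, 7+23-1, …, 28+2-1, 32+0) = 36
r[11] = max(2+36-1, 8+30-1, 7+29-1, …, 32+2-1, 33+0) = 37
One optimal plan: pieces 2 + 2 + 2 + 2 + 2 + 1 (5 cuts) → ₹42 − ₹5 = ₹37.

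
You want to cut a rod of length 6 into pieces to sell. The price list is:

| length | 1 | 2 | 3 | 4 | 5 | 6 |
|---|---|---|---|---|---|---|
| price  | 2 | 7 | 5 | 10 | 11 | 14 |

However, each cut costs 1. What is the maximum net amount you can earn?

Consider every possible first cut. r[k] is the best of p[i]+r[k−i] over all sellable i≤k, charging 1 whenever i<k.
r[1] = 2
r[2] = 7
r[3] = 8  (first piece 1, then r[2]=7)
r[4] = 13  (first piece 2, then r[2]=7)
r[5] = 14  (first piece 1, then r[4]=13)
r[6] = 19  (first piece 2, then r[4]=13)
One optimal plan: pieces 2 + 2 + 2 (2 cuts) → 21 − 2 = 19.

19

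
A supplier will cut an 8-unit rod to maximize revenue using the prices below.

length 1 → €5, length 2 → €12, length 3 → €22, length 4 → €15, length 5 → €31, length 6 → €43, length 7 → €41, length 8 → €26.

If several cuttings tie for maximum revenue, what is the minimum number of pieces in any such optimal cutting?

3

Consider every possible first cut. r[k] is the best of p[i]+r[k−i] over all sellable i≤k.
r[1] = 5
r[2] = 12
r[3] = 22
r[4] = 27  (first piece 1, then r[3]=22)
r[5] = 34  (first piece 2, then r[3]=22)
r[6] = 44  (first piece 3, then r[3]=22)
r[7] = 49  (first piece 1, then r[6]=44)
r[8] = 56  (first piece 2, then r[6]=44)
Maximum revenue is €56.
Now minimize piece count subject to staying optimal: for each k, pieces[k] = 1 + min over i with p[i]+r[k−i]=r[k] of pieces[k−i].
pieces[5] = 2
pieces[6] = 2
pieces[7] = 3
pieces[8] = 3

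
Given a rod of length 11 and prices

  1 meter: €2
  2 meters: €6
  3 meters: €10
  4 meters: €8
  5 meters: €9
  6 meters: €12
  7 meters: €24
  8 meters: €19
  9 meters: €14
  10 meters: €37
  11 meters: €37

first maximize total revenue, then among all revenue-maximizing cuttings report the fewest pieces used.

Consider every possible first cut. r[k] is the best of p[i]+r[k−i] over all sellable i≤k.
r[1] = 2
r[2] = 6
r[3] = 10
r[4] = 12  (first piece 1, then r[3]=10)
r[5] = 16  (first piece 2, then r[3]=10)
r[6] = 20  (first piece 3, then r[3]=10)
r[7] = 24
r[8] = 26  (first piece 1, then r[7]=24)
r[9] = 30  (first piece 2, then r[7]=24)
r[10] = 37
r[11] = 39  (first piece 1, then r[10]=37)
Maximum revenue is €39.
Now minimize piece count subject to staying optimal: for each k, pieces[k] = 1 + min over i with p[i]+r[k−i]=r[k] of pieces[k−i].
pieces[8] = 2
pieces[9] = 2
pieces[10] = 1
pieces[11] = 2

2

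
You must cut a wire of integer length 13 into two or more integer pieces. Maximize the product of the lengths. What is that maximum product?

Let prod[k] be the best product for length k (with at least one cut). For each first piece i, the rest contributes max(k−i, prod[k−i]).
prod[2] = 1×max(1,0) = 1×1 = 1
prod[3] = 1×max(2,1) = 1×2 = 2
prod[4] = 2×max(2,1) = 2×2 = 4
prod[5] = 2×max(3,2) = 2×3 = 6
prod[6] = 3×max(3,2) = 3×3 = 9
prod[7] = 2×max(5,6) = 2×6 = 12
prod[8] = 2×max(6,9) = 2×9 = 18
prod[9] = 3×max(6,9) = 3×9 = 27
prod[10] = 2×max(8,18) = 2×18 = 36
prod[11] = 2×max(9,27) = 2×27 = 54
prod[12] = 3×max(9,27) = 3×27 = 81
prod[13] = 2×max(11,54) = 2×54 = 108
One optimal split: 3 + 3 + 3 + 2 + 2; product 3×3×3×2×2 = 108.

108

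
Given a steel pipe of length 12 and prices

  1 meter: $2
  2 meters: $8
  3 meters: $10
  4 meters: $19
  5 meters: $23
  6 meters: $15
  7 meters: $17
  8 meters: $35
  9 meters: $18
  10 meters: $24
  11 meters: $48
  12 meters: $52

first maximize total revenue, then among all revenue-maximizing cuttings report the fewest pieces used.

Build r[k] bottom-up: r[k] = max over allowed piece i of (p[i] + r[k−i]).
r[1] = 2
r[2] = max(2+2, 8+0) = 8
r[3] = max(2+8, 8+2, 10+0) = 10
r[4] = max(2+10, 8+8, 10+2, 19+0) = 19
r[5] = max(2+19, 8+10, 10+8, 19+2, 23+0) = 23
r[6] = max(2+23, 8+19, 10+10, 19+8, 23+2, 15+0) = 27
r[7] = max(2+27, 8+23, 10+19, …, 15+2, 17+0) = 31
r[8] = max(2+31, 8+27, 10+23, …, 17+2, 35+0) = 38
r[9] = max(2+38, 8+31, 10+27, …, 35+2, 18+0) = 42
r[10] = max(2+42, 8+38, 10+31, …, 18+2, 24+0) = 46
r[11] = max(2+46, 8+42, 10+38, …, 24+2, 48+0) = 50
r[12] = max(2+50, 8+46, 10+42, …, 48+2, 52+0) = 57
Maximum revenue is $57.
Now minimize piece count subject to staying optimal: for each k, pieces[k] = 1 + min over i with p[i]+r[k−i]=r[k] of pieces[k−i].
pieces[9] = 2
pieces[10] = 2
pieces[11] = 3
pieces[12] = 3

3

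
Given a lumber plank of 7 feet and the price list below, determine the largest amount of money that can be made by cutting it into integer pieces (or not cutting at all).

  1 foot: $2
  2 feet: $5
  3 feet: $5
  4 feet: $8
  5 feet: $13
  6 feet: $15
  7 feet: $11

18

Let R[k] be the best obtainable value from length k. For each k, try every first piece i and keep the best of price[i] + R[k−i].
R[1] = 2
R[2] = 5
R[3] = 7  (first piece 1, then R[2]=5)
R[4] = 10  (first piece 2, then R[2]=5)
R[5] = 13
R[6] = 15  (first piece 1, then R[5]=13)
R[7] = 18  (first piece 2, then R[5]=13)
One optimal cutting: 5 + 2 → $13 + $5 = $18.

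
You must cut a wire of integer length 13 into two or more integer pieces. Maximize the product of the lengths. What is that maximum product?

108

Let prod[k] be the best product for length k (with at least one cut). For each first piece i, the rest contributes max(k−i, prod[k−i]).
Small cases: prod[2]=1, prod[3]=2, prod[4]=4, prod[5]=6, prod[6]=9.
prod[7] = 2*max(5,6) = 2*6 = 12
prod[8] = 2*max(6,9) = 2*9 = 18
prod[9] = 3*max(6,9) = 3*9 = 27
prod[10] = 2*max(8,18) = 2*18 = 36
prod[11] = 2*max(9,27) = 2*27 = 54
prod[12] = 3*max(9,27) = 3*27 = 81
prod[13] = 2*max(11,54) = 2*54 = 108
One optimal split: 3 + 3 + 3 + 2 + 2; product 3*3*3*2*2 = 108.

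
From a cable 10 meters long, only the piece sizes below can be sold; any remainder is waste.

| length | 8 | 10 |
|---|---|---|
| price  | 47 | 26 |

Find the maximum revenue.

Build best[k] bottom-up: best[k] = max over allowed piece i of (p[i] + best[k−i]).
best[1] = 0
best[2] = 0
best[3] = 0
best[4] = 0
best[5] = 0
best[6] = 0
best[7] = 0
best[8] = 47
best[9] = 47
best[10] = max(47+0, 26+0) = 47
One optimal cutting: pieces 8 with 2 meters of scrap → 47.

47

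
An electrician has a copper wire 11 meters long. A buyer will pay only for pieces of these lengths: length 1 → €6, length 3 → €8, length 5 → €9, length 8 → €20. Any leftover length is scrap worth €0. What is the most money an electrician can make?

Consider every possible first cut. best[k] is the best of p[i]+best[k−i] over all sellable i≤k.
best[1] = 6
best[2] = 12  (first piece 1, then best[1]=6)
best[3] = 18  (first piece 1, then best[2]=12)
best[4] = 24  (first piece 1, then best[3]=18)
best[5] = 30  (first piece 1, then best[4]=24)
best[6] = 36  (first piece 1, then best[5]=30)
best[7] = 42  (first piece 1, then best[6]=36)
best[8] = 48  (first piece 1, then best[7]=42)
best[9] = 54  (first piece 1, then best[8]=48)
best[10] = 60  (first piece 1, then best[9]=54)
best[11] = 66  (first piece 1, then best[10]=60)
One optimal cutting: 1 + 1 + 1 + 1 + 1 + 1 + 1 + 1 + 1 + 1 + 1 → €66.

66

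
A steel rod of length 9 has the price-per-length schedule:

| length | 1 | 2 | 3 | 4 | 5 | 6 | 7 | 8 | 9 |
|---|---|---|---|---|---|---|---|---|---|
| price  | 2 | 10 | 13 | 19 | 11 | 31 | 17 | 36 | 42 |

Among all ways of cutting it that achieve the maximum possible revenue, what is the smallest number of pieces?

Build r[k] bottom-up: r[k] = max over allowed piece i of (p[i] + r[k−i]).
r[1] = 2
r[2] = max(2+2, 10+0) = 10
r[3] = max(2+10, 10+2, 13+0) = 13
r[4] = max(2+13, 10+10, 13+2, 19+0) = 20
r[5] = max(2+20, 10+13, 13+10, 19+2, 11+0) = 23
r[6] = max(2+23, 10+20, 13+13, 19+10, 11+2, 31+0) = 31
r[7] = max(2+31, 10+23, 13+20, …, 31+2, 17+0) = 33
r[8] = max(2+33, 10+31, 13+23, …, 17+2, 36+0) = 41
r[9] = max(2+41, 10+33, 13+31, …, 36+2, 42+0) = 44
Maximum revenue is $44.
Now minimize piece count subject to staying optimal: for each k, pieces[k] = 1 + min over i with p[i]+r[k−i]=r[k] of pieces[k−i].
pieces[6] = 1
pieces[7] = 2
pieces[8] = 2
pieces[9] = 2

2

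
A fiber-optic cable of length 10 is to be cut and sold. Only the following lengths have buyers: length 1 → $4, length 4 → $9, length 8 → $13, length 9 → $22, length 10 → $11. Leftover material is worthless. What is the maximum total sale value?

Build r[k] bottom-up: r[k] = max over allowed piece i of (p[i] + r[k−i]).
r[1] = 4
r[2] = 8  (first piece 1, then r[1]=4)
r[3] = 12  (first piece 1, then r[2]=8)
r[4] = max(4+12, 9+0) = 16
r[5] = max(4+16, 9+4) = 20
r[6] = max(4+20, 9+8) = 24
r[7] = max(4+24, 9+12) = 28
r[8] = max(4+28, 9+16, 13+0) = 32
r[9] = max(4+32, 9+20, 13+4, 22+0) = 36
r[10] = max(4+36, 9+24, 13+8, 22+4, 11+0) = 40
One optimal cutting: 1 + 1 + 1 + 1 + 1 + 1 + 1 + 1 + 1 + 1 → $40.

40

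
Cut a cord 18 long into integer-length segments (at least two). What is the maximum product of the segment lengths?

729

Let f[k] be the best product for length k (with at least one cut). For each first piece i, the rest contributes max(k−i, f[k−i]).
f[2] = 1·max(1,0) = 1·1 = 1
f[3] = max(1·2, 2·1) = 2
f[4] = max(1·3, 2·2, 3·1) = 4
f[5] = max(1·4, 2·3, 3·2, 4·1) = 6
f[6] = max(1·6, 2·4, 3·3, 4·2, 5·1) = 9
f[7] = max(1·9, 2·6, 3·4, 4·3, 5·2, 6·1) = 12
f[8] = max(1·12, 2·9, 3·6, …, 6·2, 7·1) = 18
f[9] = max(1·18, 2·12, 3·9, …, 7·2, 8·1) = 27
f[10] = max(1·27, 2·18, 3·12, …, 8·2, 9·1) = 36
f[11] = max(1·36, 2·27, 3·18, …, 9·2, 10·1) = 54
f[12] = max(1·54, 2·36, 3·27, …, 10·2, 11·1) = 81
f[13] = max(1·81, 2·54, 3·36, …, 11·2, 12·1) = 108
f[14] = max(1·108, 2·81, 3·54, …, 12·2, 13·1) = 162
f[15] = max(1·162, 2·108, 3·81, …, 13·2, 14·1) = 243
f[16] = max(1·243, 2·162, 3·108, …, 14·2, 15·1) = 324
f[17] = max(1·324, 2·243, 3·162, …, 15·2, 16·1) = 486
f[18] = max(1·486, 2·324, 3·243, …, 16·2, 17·1) = 729
One optimal split: 3 + 3 + 3 + 3 + 3 + 3; product 3·3·3·3·3·3 = 729.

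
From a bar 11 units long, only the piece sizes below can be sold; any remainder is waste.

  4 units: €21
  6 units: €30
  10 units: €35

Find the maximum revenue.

Build best[k] bottom-up: best[k] = max over allowed piece i of (p[i] + best[k−i]).
best[1] = 0
best[2] = 0
best[3] = 0
best[4] = 21
best[5] = 21
best[6] = 30
best[7] = 30
best[8] = 42  (first piece 4, then best[4]=21)
best[9] = 42
best[10] = 51  (first piece 4, then best[6]=30)
best[11] = 51
One optimal cutting: pieces 6 + 4 with 1 unit of scrap → €51.

51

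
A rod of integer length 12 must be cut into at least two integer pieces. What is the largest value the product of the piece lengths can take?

Define P[k] = max over 1≤i<k of i · max(k−i, P[k−i]); the inner max lets the remainder stay uncut if that's better.
P[2] = 1·max(1,0) = 1·1 = 1
P[3] = max(1·2, 2·1) = 2
P[4] = max(1·3, 2·2, 3·1) = 4
P[5] = max(1·4, 2·3, 3·2, 4·1) = 6
P[6] = max(1·6, 2·4, 3·3, 4·2, 5·1) = 9
P[7] = max(1·9, 2·6, 3·4, 4·3, 5·2, 6·1) = 12
P[8] = max(1·12, 2·9, 3·6, …, 6·2, 7·1) = 18
P[9] = max(1·18, 2·12, 3·9, …, 7·2, 8·1) = 27
P[10] = max(1·27, 2·18, 3·12, …, 8·2, 9·1) = 36
P[11] = max(1·36, 2·27, 3·18, …, 9·2, 10·1) = 54
P[12] = max(1·54, 2·36, 3·27, …, 10·2, 11·1) = 81
One optimal split: 3 + 3 + 3 + 3; product 3·3·3·3 = 81.

81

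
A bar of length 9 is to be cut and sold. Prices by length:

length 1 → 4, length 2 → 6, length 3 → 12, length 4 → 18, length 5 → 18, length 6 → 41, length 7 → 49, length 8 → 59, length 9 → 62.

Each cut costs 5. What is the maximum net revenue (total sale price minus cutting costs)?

62

Consider every possible first cut. net[k] is the best of p[i]+net[k−i] over all sellable i≤k, charging 5 whenever i<k.
net[1] = 4
net[2] = 6
net[3] = 12
net[4] = 18
net[5] = 18
net[6] = 41
net[7] = 49
net[8] = 59
net[9] = 62
Best is to make no cuts and sell whole for 62.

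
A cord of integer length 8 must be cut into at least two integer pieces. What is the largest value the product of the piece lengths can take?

18

Let P[k] be the best product for length k (with at least one cut). For each first piece i, the rest contributes max(k−i, P[k−i]).
P[2] = 1×max(1,0) = 1×1 = 1
P[3] = 1×max(2,1) = 1×2 = 2
P[4] = 2×max(2,1) = 2×2 = 4
P[5] = 2×max(3,2) = 2×3 = 6
P[6] = 3×max(3,2) = 3×3 = 9
P[7] = 2×max(5,6) = 2×6 = 12
P[8] = 2×max(6,9) = 2×9 = 18
One optimal split: 3 + 3 + 2; product 3×3×2 = 18.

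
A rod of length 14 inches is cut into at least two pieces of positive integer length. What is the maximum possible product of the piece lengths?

162

Define prod[k] = max over 1≤i<k of i · max(k−i, prod[k−i]); the inner max lets the remainder stay uncut if that's better.
Small cases: prod[2]=1, prod[3]=2, prod[4]=4, prod[5]=6, prod[6]=9, prod[7]=12, prod[8]=18.
prod[9] = max(1*18, 2*12, 3*9, …, 7*2, 8*1) = 27
prod[10] = max(1*27, 2*18, 3*12, …, 8*2, 9*1) = 36
prod[11] = max(1*36, 2*27, 3*18, …, 9*2, 10*1) = 54
prod[12] = max(1*54, 2*36, 3*27, …, 10*2, 11*1) = 81
prod[13] = max(1*81, 2*54, 3*36, …, 11*2, 12*1) = 108
prod[14] = max(1*108, 2*81, 3*54, …, 12*2, 13*1) = 162
One optimal split: 3 + 3 + 3 + 3 + 2; product 3*3*3*3*2 = 162.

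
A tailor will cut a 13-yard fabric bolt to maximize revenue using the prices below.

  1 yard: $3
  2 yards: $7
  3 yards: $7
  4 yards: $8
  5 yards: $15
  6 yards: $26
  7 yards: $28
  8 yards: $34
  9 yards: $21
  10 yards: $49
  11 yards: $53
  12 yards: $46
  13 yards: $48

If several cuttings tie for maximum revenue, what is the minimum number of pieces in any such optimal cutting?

2

Build r[k] bottom-up: r[k] = max over allowed piece i of (p[i] + r[k−i]).
r[1] = 3
r[2] = 7
r[3] = 10  (first piece 1, then r[2]=7)
r[4] = 14  (first piece 2, then r[2]=7)
r[5] = 17  (first piece 1, then r[4]=14)
r[6] = 26
r[7] = 29  (first piece 1, then r[6]=26)
r[8] = 34
r[9] = 37  (first piece 1, then r[8]=34)
r[10] = 49
r[11] = 53
r[12] = 56  (first piece 1, then r[11]=53)
r[13] = 60  (first piece 2, then r[11]=53)
Maximum revenue is $60.
Now minimize piece count subject to staying optimal: for each k, pieces[k] = 1 + min over i with p[i]+r[k−i]=r[k] of pieces[k−i].
pieces[10] = 1
pieces[11] = 1
pieces[12] = 2
pieces[13] = 2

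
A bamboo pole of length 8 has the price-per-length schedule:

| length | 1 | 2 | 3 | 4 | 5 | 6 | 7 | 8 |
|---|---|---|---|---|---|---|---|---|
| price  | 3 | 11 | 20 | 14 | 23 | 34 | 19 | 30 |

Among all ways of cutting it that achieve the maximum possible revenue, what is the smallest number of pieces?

3

Let r[k] be the best obtainable value from length k. For each k, try every first piece i and keep the best of price[i] + r[k−i].
r[1] = 3
r[2] = max(3+3, 11+0) = 11
r[3] = max(3+11, 11+3, 20+0) = 20
r[4] = max(3+20, 11+11, 20+3, 14+0) = 23
r[5] = max(3+23, 11+20, 20+11, 14+3, 23+0) = 31
r[6] = max(3+31, 11+23, 20+20, 14+11, 23+3, 34+0) = 40
r[7] = max(3+40, 11+31, 20+23, …, 34+3, 19+0) = 43
r[8] = max(3+43, 11+40, 20+31, …, 19+3, 30+0) = 51
Maximum revenue is $51.
Now minimize piece count subject to staying optimal: for each k, pieces[k] = 1 + min over i with p[i]+r[k−i]=r[k] of pieces[k−i].
pieces[5] = 2
pieces[6] = 2
pieces[7] = 3
pieces[8] = 3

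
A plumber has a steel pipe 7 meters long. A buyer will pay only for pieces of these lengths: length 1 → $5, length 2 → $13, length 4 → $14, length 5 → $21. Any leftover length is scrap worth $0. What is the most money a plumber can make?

Build f[k] bottom-up: f[k] = max over allowed piece i of (p[i] + f[k−i]).
f[1] = 5
f[2] = max(5+5, 13+0) = 13
f[3] = max(5+13, 13+5) = 18
f[4] = max(5+18, 13+13, 14+0) = 26
f[5] = max(5+26, 13+18, 14+5, 21+0) = 31
f[6] = max(5+31, 13+26, 14+13, 21+5) = 39
f[7] = max(5+39, 13+31, 14+18, 21+13) = 44
One optimal cutting: 2 + 2 + 2 + 1 → $44.

44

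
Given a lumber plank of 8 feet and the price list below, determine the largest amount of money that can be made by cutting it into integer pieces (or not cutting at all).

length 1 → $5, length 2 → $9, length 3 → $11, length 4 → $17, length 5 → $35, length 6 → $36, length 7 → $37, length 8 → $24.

50

Consider every possible first cut. r[k] is the best of p[i]+r[k−i] over all sellable i≤k.
r[1] = 5
r[2] = 10  (first piece 1, then r[1]=5)
r[3] = 15  (first piece 1, then r[2]=10)
r[4] = 20  (first piece 1, then r[3]=15)
r[5] = 35
r[6] = 40  (first piece 1, then r[5]=35)
r[7] = 45  (first piece 1, then r[6]=40)
r[8] = 50  (first piece 1, then r[7]=45)
One optimal cutting: 5 + 1 + 1 + 1 → $35 + $5 + $5 + $5 = $50.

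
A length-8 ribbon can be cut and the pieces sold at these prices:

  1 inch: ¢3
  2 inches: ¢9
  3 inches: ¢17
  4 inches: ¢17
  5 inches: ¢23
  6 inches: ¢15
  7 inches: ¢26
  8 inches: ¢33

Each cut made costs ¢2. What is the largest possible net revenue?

Let r[k] be the best obtainable value from length k. For each k, try every first piece i and keep the best of price[i] + r[k−i] minus the 2 cut fee when i<k.
r[1] = 3
r[2] = max(3+3-2, 9+0) = 9
r[3] = max(3+9-2, 9+3-2, 17+0) = 17
r[4] = max(3+17-2, 9+9-2, 17+3-2, 17+0) = 18
r[5] = max(3+18-2, 9+17-2, 17+9-2, 17+3-2, 23+0) = 24
r[6] = max(3+24-2, 9+18-2, 17+17-2, 17+9-2, 23+3-2, 15+0) = 32
r[7] = max(3+32-2, 9+24-2, 17+18-2, …, 15+3-2, 26+0) = 33
r[8] = max(3+33-2, 9+32-2, 17+24-2, …, 26+3-2, 33+0) = 39
One optimal plan: pieces 3 + 3 + 2 (2 cuts) → ¢43 − ¢4 = ¢39.

39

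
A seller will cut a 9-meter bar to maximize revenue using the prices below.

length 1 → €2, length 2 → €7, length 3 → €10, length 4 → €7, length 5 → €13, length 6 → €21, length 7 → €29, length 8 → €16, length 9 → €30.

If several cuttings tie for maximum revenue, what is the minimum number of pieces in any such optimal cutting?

Consider every possible first cut. r[k] is the best of p[i]+r[k−i] over all sellable i≤k.
r[1] = 2
r[2] = 7
r[3] = 10
r[4] = 14  (first piece 2, then r[2]=7)
r[5] = 17  (first piece 2, then r[3]=10)
r[6] = 21  (first piece 2, then r[4]=14)
r[7] = 29
r[8] = 31  (first piece 1, then r[7]=29)
r[9] = 36  (first piece 2, then r[7]=29)
Maximum revenue is €36.
Now minimize piece count subject to staying optimal: for each k, pieces[k] = 1 + min over i with p[i]+r[k−i]=r[k] of pieces[k−i].
pieces[6] = 1
pieces[7] = 1
pieces[8] = 2
pieces[9] = 2

2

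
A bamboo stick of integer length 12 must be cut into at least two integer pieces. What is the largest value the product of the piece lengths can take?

Let g[k] be the best product for length k (with at least one cut). For each first piece i, the rest contributes max(k−i, g[k−i]).
Small cases: g[2]=1, g[3]=2, g[4]=4, g[5]=6.
g[6] = max(1×6, 2×4, 3×3, 4×2, 5×1) = 9
g[7] = max(1×9, 2×6, 3×4, 4×3, 5×2, 6×1) = 12
g[8] = max(1×12, 2×9, 3×6, …, 6×2, 7×1) = 18
g[9] = max(1×18, 2×12, 3×9, …, 7×2, 8×1) = 27
g[10] = max(1×27, 2×18, 3×12, …, 8×2, 9×1) = 36
g[11] = max(1×36, 2×27, 3×18, …, 9×2, 10×1) = 54
g[12] = max(1×54, 2×36, 3×27, …, 10×2, 11×1) = 81
One optimal split: 3 + 3 + 3 + 3; product 3×3×3×3 = 81.

81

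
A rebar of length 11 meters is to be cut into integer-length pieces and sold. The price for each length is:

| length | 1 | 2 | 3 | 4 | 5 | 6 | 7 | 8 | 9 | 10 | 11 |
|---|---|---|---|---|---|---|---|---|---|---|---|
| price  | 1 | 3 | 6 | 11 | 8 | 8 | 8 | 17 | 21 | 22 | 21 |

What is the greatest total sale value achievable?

Consider every possible first cut. R[k] is the best of p[i]+R[k−i] over all sellable i≤k.
R[1] = 1
R[2] = max(1+1, 3+0) = 3
R[3] = max(1+3, 3+1, 6+0) = 6
R[4] = max(1+6, 3+3, 6+1, 11+0) = 11
R[5] = max(1+11, 3+6, 6+3, 11+1, 8+0) = 12
R[6] = max(1+12, 3+11, 6+6, 11+3, 8+1, 8+0) = 14
R[7] = max(1+14, 3+12, 6+11, …, 8+1, 8+0) = 17
R[8] = max(1+17, 3+14, 6+12, …, 8+1, 17+0) = 22
R[9] = max(1+22, 3+17, 6+14, …, 17+1, 21+0) = 23
R[10] = max(1+23, 3+22, 6+17, …, 21+1, 22+0) = 25
R[11] = max(1+25, 3+23, 6+22, …, 22+1, 21+0) = 28
One optimal cutting: 4 + 4 + 3 → ₹11 + ₹11 + ₹6 = ₹28.

28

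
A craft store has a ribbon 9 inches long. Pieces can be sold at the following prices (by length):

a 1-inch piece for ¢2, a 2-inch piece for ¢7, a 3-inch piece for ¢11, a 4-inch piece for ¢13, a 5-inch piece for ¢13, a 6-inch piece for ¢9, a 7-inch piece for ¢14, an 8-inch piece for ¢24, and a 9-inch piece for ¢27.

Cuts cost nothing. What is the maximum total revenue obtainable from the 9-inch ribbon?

33

Consider every possible first cut. best[k] is the best of p[i]+best[k−i] over all sellable i≤k.
best[1] = 2
best[2] = max(2+2, 7+0) = 7
best[3] = max(2+7, 7+2, 11+0) = 11
best[4] = max(2+11, 7+7, 11+2, 13+0) = 14
best[5] = max(2+14, 7+11, 11+7, 13+2, 13+0) = 18
best[6] = max(2+18, 7+14, 11+11, 13+7, 13+2, 9+0) = 22
best[7] = max(2+22, 7+18, 11+14, …, 9+2, 14+0) = 25
best[8] = max(2+25, 7+22, 11+18, …, 14+2, 24+0) = 29
best[9] = max(2+29, 7+25, 11+22, …, 24+2, 27+0) = 33
One optimal cutting: 3 + 3 + 3 → ¢11 + ¢11 + ¢11 = ¢33.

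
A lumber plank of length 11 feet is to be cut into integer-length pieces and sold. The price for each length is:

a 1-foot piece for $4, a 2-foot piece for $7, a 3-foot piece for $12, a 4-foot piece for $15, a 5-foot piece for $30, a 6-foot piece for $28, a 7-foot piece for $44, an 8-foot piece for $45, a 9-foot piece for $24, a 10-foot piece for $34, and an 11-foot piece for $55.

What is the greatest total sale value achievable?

Let best[k] be the best obtainable value from length k. For each k, try every first piece i and keep the best of price[i] + best[k−i].
best[1] = 4
best[2] = 8  (first piece 1, then best[1]=4)
best[3] = 12  (first piece 1, then best[2]=8)
best[4] = 16  (first piece 1, then best[3]=12)
best[5] = 30
best[6] = 34  (first piece 1, then best[5]=30)
best[7] = 44
best[8] = 48  (first piece 1, then best[7]=44)
best[9] = 52  (first piece 1, then best[8]=48)
best[10] = 60  (first piece 5, then best[5]=30)
best[11] = 64  (first piece 1, then best[10]=60)
One optimal cutting: 5 + 5 + 1 → $30 + $30 + $4 = $64.

64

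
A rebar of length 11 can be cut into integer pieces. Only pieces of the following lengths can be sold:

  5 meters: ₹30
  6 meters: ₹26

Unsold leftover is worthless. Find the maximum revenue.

Let r[k] be the best obtainable value from length k. For each k, try every first piece i and keep the best of price[i] + r[k−i].
r[1] = 0
r[2] = 0
r[3] = 0
r[4] = 0
r[5] = 30
r[6] = max(30+0, 26+0) = 30
r[7] = max(30+0, 26+0) = 30
r[8] = max(30+0, 26+0) = 30
r[9] = max(30+0, 26+0) = 30
r[10] = max(30+30, 26+0) = 60
r[11] = max(30+30, 26+30) = 60
One optimal cutting: pieces 5 + 5 with 1 meter of scrap → ₹60.

60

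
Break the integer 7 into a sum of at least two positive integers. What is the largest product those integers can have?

Let f[k] be the best product for length k (with at least one cut). For each first piece i, the rest contributes max(k−i, f[k−i]).
f[2] = 1×max(1,0) = 1×1 = 1
f[3] = 1×max(2,1) = 1×2 = 2
f[4] = 2×max(2,1) = 2×2 = 4
f[5] = 2×max(3,2) = 2×3 = 6
f[6] = 3×max(3,2) = 3×3 = 9
f[7] = 2×max(5,6) = 2×6 = 12
One optimal split: 3 + 2 + 2; product 3×2×2 = 12.

12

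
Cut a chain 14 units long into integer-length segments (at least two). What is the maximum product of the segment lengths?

162

Let prod[k] be the best product for length k (with at least one cut). For each first piece i, the rest contributes max(k−i, prod[k−i]).
prod[2] = 1×max(1,0) = 1×1 = 1
prod[3] = max(1×2, 2×1) = 2
prod[4] = max(1×3, 2×2, 3×1) = 4
prod[5] = max(1×4, 2×3, 3×2, 4×1) = 6
prod[6] = max(1×6, 2×4, 3×3, 4×2, 5×1) = 9
prod[7] = max(1×9, 2×6, 3×4, 4×3, 5×2, 6×1) = 12
prod[8] = max(1×12, 2×9, 3×6, …, 6×2, 7×1) = 18
prod[9] = max(1×18, 2×12, 3×9, …, 7×2, 8×1) = 27
prod[10] = max(1×27, 2×18, 3×12, …, 8×2, 9×1) = 36
prod[11] = max(1×36, 2×27, 3×18, …, 9×2, 10×1) = 54
prod[12] = max(1×54, 2×36, 3×27, …, 10×2, 11×1) = 81
prod[13] = max(1×81, 2×54, 3×36, …, 11×2, 12×1) = 108
prod[14] = max(1×108, 2×81, 3×54, …, 12×2, 13×1) = 162
One optimal split: 3 + 3 + 3 + 3 + 2; product 3×3×3×3×2 = 162.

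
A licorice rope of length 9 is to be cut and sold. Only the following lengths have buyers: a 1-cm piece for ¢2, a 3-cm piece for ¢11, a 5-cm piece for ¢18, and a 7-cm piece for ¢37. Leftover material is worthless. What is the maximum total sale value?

41

Consider every possible first cut. r[k] is the best of p[i]+r[k−i] over all sellable i≤k.
r[1] = 2
r[2] = 4  (first piece 1, then r[1]=2)
r[3] = 11
r[4] = 13  (first piece 1, then r[3]=11)
r[5] = 18
r[6] = 22  (first piece 3, then r[3]=11)
r[7] = 37
r[8] = 39  (first piece 1, then r[7]=37)
r[9] = 41  (first piece 1, then r[8]=39)
One optimal cutting: 7 + 1 + 1 → ¢41.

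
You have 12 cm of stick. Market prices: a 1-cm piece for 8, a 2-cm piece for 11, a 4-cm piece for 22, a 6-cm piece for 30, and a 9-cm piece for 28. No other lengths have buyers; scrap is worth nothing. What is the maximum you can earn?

96

Let best[k] be the best obtainable value from length k. For each k, try every first piece i and keep the best of price[i] + best[k−i].
best[1] = 8
best[2] = max(8+8, 11+0) = 16
best[3] = max(8+16, 11+8) = 24
best[4] = max(8+24, 11+16, 22+0) = 32
best[5] = max(8+32, 11+24, 22+8) = 40
best[6] = max(8+40, 11+32, 22+16, 30+0) = 48
best[7] = max(8+48, 11+40, 22+24, 30+8) = 56
best[8] = max(8+56, 11+48, 22+32, 30+16) = 64
best[9] = max(8+64, 11+56, 22+40, 30+24, 28+0) = 72
best[10] = max(8+72, 11+64, 22+48, 30+32, 28+8) = 80
best[11] = max(8+80, 11+72, 22+56, 30+40, 28+16) = 88
best[12] = max(8+88, 11+80, 22+64, 30+48, 28+24) = 96
One optimal cutting: 1 + 1 + 1 + 1 + 1 + 1 + 1 + 1 + 1 + 1 + 1 + 1 → 96.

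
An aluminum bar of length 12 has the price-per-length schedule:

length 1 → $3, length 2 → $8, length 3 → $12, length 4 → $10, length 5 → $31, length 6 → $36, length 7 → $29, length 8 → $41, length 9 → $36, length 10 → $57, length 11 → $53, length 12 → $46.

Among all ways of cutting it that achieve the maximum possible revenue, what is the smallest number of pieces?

2

Build r[k] bottom-up: r[k] = max over allowed piece i of (p[i] + r[k−i]).
r[1] = 3
r[2] = max(3+3, 8+0) = 8
r[3] = max(3+8, 8+3, 12+0) = 12
r[4] = max(3+12, 8+8, 12+3, 10+0) = 16
r[5] = max(3+16, 8+12, 12+8, 10+3, 31+0) = 31
r[6] = max(3+31, 8+16, 12+12, 10+8, 31+3, 36+0) = 36
r[7] = max(3+36, 8+31, 12+16, …, 36+3, 29+0) = 39
r[8] = max(3+39, 8+36, 12+31, …, 29+3, 41+0) = 44
r[9] = max(3+44, 8+39, 12+36, …, 41+3, 36+0) = 48
r[10] = max(3+48, 8+44, 12+39, …, 36+3, 57+0) = 62
r[11] = max(3+62, 8+48, 12+44, …, 57+3, 53+0) = 67
r[12] = max(3+67, 8+62, 12+48, …, 53+3, 46+0) = 72
Maximum revenue is $72.
Now minimize piece count subject to staying optimal: for each k, pieces[k] = 1 + min over i with p[i]+r[k−i]=r[k] of pieces[k−i].
pieces[9] = 2
pieces[10] = 2
pieces[11] = 2
pieces[12] = 2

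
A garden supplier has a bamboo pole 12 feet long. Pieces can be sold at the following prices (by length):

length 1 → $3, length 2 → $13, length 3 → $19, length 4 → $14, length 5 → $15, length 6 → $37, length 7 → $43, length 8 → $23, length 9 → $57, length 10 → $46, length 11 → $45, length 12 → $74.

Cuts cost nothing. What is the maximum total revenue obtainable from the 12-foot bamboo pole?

Let v[k] be the best obtainable value from length k. For each k, try every first piece i and keep the best of price[i] + v[k−i].
v[1] = 3
v[2] = max(3+3, 13+0) = 13
v[3] = max(3+13, 13+3, 19+0) = 19
v[4] = max(3+19, 13+13, 19+3, 14+0) = 26
v[5] = max(3+26, 13+19, 19+13, 14+3, 15+0) = 32
v[6] = max(3+32, 13+26, 19+19, 14+13, 15+3, 37+0) = 39
v[7] = max(3+39, 13+32, 19+26, …, 37+3, 43+0) = 45
v[8] = max(3+45, 13+39, 19+32, …, 43+3, 23+0) = 52
v[9] = max(3+52, 13+45, 19+39, …, 23+3, 57+0) = 58
v[10] = max(3+58, 13+52, 19+45, …, 57+3, 46+0) = 65
v[11] = max(3+65, 13+58, 19+52, …, 46+3, 45+0) = 71
v[12] = max(3+71, 13+65, 19+58, …, 45+3, 74+0) = 78
One optimal cutting: 2 + 2 + 2 + 2 + 2 + 2 → $13 + $13 + $13 + $13 + $13 + $13 = $78.

78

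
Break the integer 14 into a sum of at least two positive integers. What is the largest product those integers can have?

162

Let prod[k] be the best product for length k (with at least one cut). For each first piece i, the rest contributes max(k−i, prod[k−i]).
prod[2] = 1×max(1,0) = 1×1 = 1
prod[3] = max(1×2, 2×1) = 2
prod[4] = max(1×3, 2×2, 3×1) = 4
prod[5] = max(1×4, 2×3, 3×2, 4×1) = 6
prod[6] = max(1×6, 2×4, 3×3, 4×2, 5×1) = 9
prod[7] = max(1×9, 2×6, 3×4, 4×3, 5×2, 6×1) = 12
prod[8] = max(1×12, 2×9, 3×6, …, 6×2, 7×1) = 18
prod[9] = max(1×18, 2×12, 3×9, …, 7×2, 8×1) = 27
prod[10] = max(1×27, 2×18, 3×12, …, 8×2, 9×1) = 36
prod[11] = max(1×36, 2×27, 3×18, …, 9×2, 10×1) = 54
prod[12] = max(1×54, 2×36, 3×27, …, 10×2, 11×1) = 81
prod[13] = max(1×81, 2×54, 3×36, …, 11×2, 12×1) = 108
prod[14] = max(1×108, 2×81, 3×54, …, 12×2, 13×1) = 162
One optimal split: 3 + 3 + 3 + 3 + 2; product 3×3×3×3×2 = 162.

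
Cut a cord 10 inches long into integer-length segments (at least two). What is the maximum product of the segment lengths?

Fill g[k] for k=2..10: at each k try every first piece i and multiply by the better of (k−i) uncut or g[k−i].
g[2] = 1·max(1,0) = 1·1 = 1
g[3] = 1·max(2,1) = 1·2 = 2
g[4] = 2·max(2,1) = 2·2 = 4
g[5] = 2·max(3,2) = 2·3 = 6
g[6] = 3·max(3,2) = 3·3 = 9
g[7] = 2·max(5,6) = 2·6 = 12
g[8] = 2·max(6,9) = 2·9 = 18
g[9] = 3·max(6,9) = 3·9 = 27
g[10] = 2·max(8,18) = 2·18 = 36
One optimal split: 3 + 3 + 2 + 2; product 3·3·2·2 = 36.

36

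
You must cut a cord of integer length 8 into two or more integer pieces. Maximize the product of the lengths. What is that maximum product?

18

Define m[k] = max over 1≤i<k of i · max(k−i, m[k−i]); the inner max lets the remainder stay uncut if that's better.
m[2] = 1×max(1,0) = 1×1 = 1
m[3] = max(1×2, 2×1) = 2
m[4] = max(1×3, 2×2, 3×1) = 4
m[5] = max(1×4, 2×3, 3×2, 4×1) = 6
m[6] = max(1×6, 2×4, 3×3, 4×2, 5×1) = 9
m[7] = max(1×9, 2×6, 3×4, 4×3, 5×2, 6×1) = 12
m[8] = max(1×12, 2×9, 3×6, …, 6×2, 7×1) = 18
One optimal split: 3 + 3 + 2; product 3×3×2 = 18.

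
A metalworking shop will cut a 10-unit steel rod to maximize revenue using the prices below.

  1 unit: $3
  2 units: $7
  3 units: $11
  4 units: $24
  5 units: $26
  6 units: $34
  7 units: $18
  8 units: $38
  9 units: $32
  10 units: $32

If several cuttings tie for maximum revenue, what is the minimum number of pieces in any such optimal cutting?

2

Build r[k] bottom-up: r[k] = max over allowed piece i of (p[i] + r[k−i]).
r[1] = 3
r[2] = 7
r[3] = 11
r[4] = 24
r[5] = 27  (first piece 1, then r[4]=24)
r[6] = 34
r[7] = 37  (first piece 1, then r[6]=34)
r[8] = 48  (first piece 4, then r[4]=24)
r[9] = 51  (first piece 1, then r[8]=48)
r[10] = 58  (first piece 4, then r[6]=34)
Maximum revenue is $58.
Now minimize piece count subject to staying optimal: for each k, pieces[k] = 1 + min over i with p[i]+r[k−i]=r[k] of pieces[k−i].
pieces[7] = 2
pieces[8] = 2
pieces[9] = 3
pieces[10] = 2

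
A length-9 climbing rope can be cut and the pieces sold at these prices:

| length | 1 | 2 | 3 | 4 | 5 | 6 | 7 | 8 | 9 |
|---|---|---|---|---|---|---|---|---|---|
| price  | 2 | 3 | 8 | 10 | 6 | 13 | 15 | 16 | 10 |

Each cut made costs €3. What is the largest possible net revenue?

18

Build v[k] bottom-up: v[k] = max over allowed piece i of (p[i] + v[k−i]) − 3 per cut.
v[1] = 2
v[2] = 3
v[3] = 8
v[4] = 10
v[5] = 9  (first piece 1, then v[4]=10)
v[6] = 13  (first piece 3, then v[3]=8)
v[7] = 15  (first piece 3, then v[4]=10)
v[8] = 17  (first piece 4, then v[4]=10)
v[9] = 18  (first piece 3, then v[6]=13)
One optimal plan: pieces 3 + 3 + 3 (2 cuts) → €24 − €6 = €18.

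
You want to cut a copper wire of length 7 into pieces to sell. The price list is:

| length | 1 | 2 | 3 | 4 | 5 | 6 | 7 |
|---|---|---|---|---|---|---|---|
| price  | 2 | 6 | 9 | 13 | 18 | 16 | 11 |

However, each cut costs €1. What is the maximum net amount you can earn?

23

Consider every possible first cut. r[k] is the best of p[i]+r[k−i] over all sellable i≤k, charging 1 whenever i<k.
r[1] = 2
r[2] = max(2+2-1, 6+0) = 6
r[3] = max(2+6-1, 6+2-1, 9+0) = 9
r[4] = max(2+9-1, 6+6-1, 9+2-1, 13+0) = 13
r[5] = max(2+13-1, 6+9-1, 9+6-1, 13+2-1, 18+0) = 18
r[6] = max(2+18-1, 6+13-1, 9+9-1, 13+6-1, 18+2-1, 16+0) = 19
r[7] = max(2+19-1, 6+18-1, 9+13-1, …, 16+2-1, 11+0) = 23
One optimal plan: pieces 5 + 2 (1 cut) → €24 − €1 = €23.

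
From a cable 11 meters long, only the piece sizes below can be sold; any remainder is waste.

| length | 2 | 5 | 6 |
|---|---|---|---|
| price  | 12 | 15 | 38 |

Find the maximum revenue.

62

Let r[k] be the best obtainable value from length k. For each k, try every first piece i and keep the best of price[i] + r[k−i].
r[1] = 0
r[2] = 12
r[3] = 12
r[4] = 24  (first piece 2, then r[2]=12)
r[5] = 24
r[6] = 38
r[7] = 38
r[8] = 50  (first piece 2, then r[6]=38)
r[9] = 50
r[10] = 62  (first piece 2, then r[8]=50)
r[11] = 62
One optimal cutting: pieces 6 + 2 + 2 with 1 meter of scrap → 62.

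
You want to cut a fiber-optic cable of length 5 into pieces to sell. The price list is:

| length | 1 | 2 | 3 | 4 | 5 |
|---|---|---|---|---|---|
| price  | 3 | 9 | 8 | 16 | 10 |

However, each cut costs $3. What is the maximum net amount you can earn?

Let net[k] be the best obtainable value from length k. For each k, try every first piece i and keep the best of price[i] + net[k−i] minus the 3 cut fee when i<k.
net[1] = 3
net[2] = max(3+3-3, 9+0) = 9
net[3] = max(3+9-3, 9+3-3, 8+0) = 9
net[4] = max(3+9-3, 9+9-3, 8+3-3, 16+0) = 16
net[5] = max(3+16-3, 9+9-3, 8+9-3, 16+3-3, 10+0) = 16
One optimal plan: pieces 4 + 1 (1 cut) → $19 − $3 = $16.

16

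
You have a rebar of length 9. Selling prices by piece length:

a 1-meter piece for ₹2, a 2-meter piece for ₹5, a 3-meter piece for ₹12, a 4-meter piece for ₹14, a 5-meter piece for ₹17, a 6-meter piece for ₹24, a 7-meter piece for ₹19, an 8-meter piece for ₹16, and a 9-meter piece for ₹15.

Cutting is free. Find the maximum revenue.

36

Consider every possible first cut. R[k] is the best of p[i]+R[k−i] over all sellable i≤k.
R[1] = 2
R[2] = max(2+2, 5+0) = 5
R[3] = max(2+5, 5+2, 12+0) = 12
R[4] = max(2+12, 5+5, 12+2, 14+0) = 14
R[5] = max(2+14, 5+12, 12+5, 14+2, 17+0) = 17
R[6] = max(2+17, 5+14, 12+12, 14+5, 17+2, 24+0) = 24
R[7] = max(2+24, 5+17, 12+14, …, 24+2, 19+0) = 26
R[8] = max(2+26, 5+24, 12+17, …, 19+2, 16+0) = 29
R[9] = max(2+29, 5+26, 12+24, …, 16+2, 15+0) = 36
One optimal cutting: 3 + 3 + 3 → ₹12 + ₹12 + ₹12 = ₹36.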